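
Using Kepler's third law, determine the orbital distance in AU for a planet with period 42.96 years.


a = P^(2/3) = 42.96^(2/3) = 12.2662

12.2662 AU


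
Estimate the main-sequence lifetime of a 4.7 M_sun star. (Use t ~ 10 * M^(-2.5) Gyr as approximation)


t = 10 * M^(-2.5) = 10 * 4.7^(-2.5) = 0.2088

0.2088 Gyr


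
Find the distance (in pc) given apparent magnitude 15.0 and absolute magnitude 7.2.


d = 10^((m - M + 5)/5) = 10^((15.0 - 7.2 + 5)/5) = 363.0781

363.0781 pc


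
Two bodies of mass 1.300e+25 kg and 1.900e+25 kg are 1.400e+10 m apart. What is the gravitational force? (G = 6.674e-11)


F = G*m1*m2/r^2 = 6.674e-11 * 1.300e+25 * 1.900e+25 / (1.400e+10)^2 = 6.674e-11 * 2.470e+50 / 1.960e+20 = 8.411e+19

8.411e+19 N


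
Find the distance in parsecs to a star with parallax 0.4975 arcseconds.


d = 1/p = 1/0.4975 = 2.0101

2.0101 pc


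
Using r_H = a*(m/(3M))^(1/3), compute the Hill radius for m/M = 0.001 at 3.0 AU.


r_H = a * (m/3M)^(1/3) = 3.0 * (0.001/3)^(1/3) = 0.208

0.208 AU


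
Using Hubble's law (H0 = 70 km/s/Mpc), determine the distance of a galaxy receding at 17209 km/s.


d = v / H0 = 17209 / 70 = 245.8429

245.8429 Mpc


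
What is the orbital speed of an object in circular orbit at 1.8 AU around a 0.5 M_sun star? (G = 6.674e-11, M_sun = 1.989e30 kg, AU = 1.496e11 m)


v = sqrt(GM/r) = sqrt(6.674e-11 * 9.945e+29 / 2.693e+11) = 15699.7756

15699.7756 m/s


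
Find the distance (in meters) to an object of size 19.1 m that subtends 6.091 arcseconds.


D = size / theta_rad, theta_rad = 6.091 * pi/(180*3600) = 2.953e-05, D = 646799.8357

646799.8357 m


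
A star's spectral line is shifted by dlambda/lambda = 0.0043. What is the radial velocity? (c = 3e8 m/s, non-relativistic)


v = (dlambda/lambda) * c = 0.0043 * 3e8 = 1.290e+06

1.290e+06 m/s


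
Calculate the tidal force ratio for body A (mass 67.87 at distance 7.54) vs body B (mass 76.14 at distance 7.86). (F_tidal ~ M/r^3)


Ratio = (M1/r1^3) / (M2/r2^3) = (67.87/7.54^3) / (76.14/7.86^3) = 1.0098

1.0098


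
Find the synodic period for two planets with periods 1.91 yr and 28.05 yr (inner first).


1/P_syn = |1/P1 - 1/P2| = |1/1.91 - 1/28.05| => P_syn = 2.0496

2.0496 years


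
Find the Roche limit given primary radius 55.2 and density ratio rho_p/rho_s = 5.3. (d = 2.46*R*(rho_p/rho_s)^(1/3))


d_Roche = 2.46 * 55.2 * 5.3^(1/3) = 236.7552

236.7552


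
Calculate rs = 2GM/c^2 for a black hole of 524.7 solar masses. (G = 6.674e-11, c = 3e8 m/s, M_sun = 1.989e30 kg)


M = 524.7 * 1.989e30 kg = 1.0436283e+33 kg. rs = 2GM/c^2 = 2 * 6.674e-11 * 1.0436283e+33 / (3e8)^2 = 1.548e+06

1.548e+06 m


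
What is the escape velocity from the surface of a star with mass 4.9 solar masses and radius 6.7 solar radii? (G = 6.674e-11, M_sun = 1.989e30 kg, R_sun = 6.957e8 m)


M = 4.9 * 1.989e30 kg = 9.7461e+30 kg; R = 6.7 * 6.957e8 m = 4.66119e+09 m. v_esc = sqrt(2GM/R) = sqrt(2 * 6.674e-11 * 9.7461e+30 / 4.66119e+09) = 528293.33

528293.33 m/s


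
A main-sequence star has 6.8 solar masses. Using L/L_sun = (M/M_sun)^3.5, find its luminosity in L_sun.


L/L_sun = (M/M_sun)^3.5 = 6.8^3.5 = 819.9383

819.9383 L_sun


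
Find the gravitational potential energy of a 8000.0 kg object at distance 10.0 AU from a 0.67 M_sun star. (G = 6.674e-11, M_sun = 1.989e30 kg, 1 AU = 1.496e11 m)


M = 0.67 * 1.989e30 kg = 1.33263e+30 kg; r = 10.0 AU * 1.496e11 m/AU = 1.496e+12 m. U = -GM*m/r = -(6.674e-11 * 1.33263e+30 * 8000.0) / 1.496e+12 = -4.756e+11

-4.756e+11 J


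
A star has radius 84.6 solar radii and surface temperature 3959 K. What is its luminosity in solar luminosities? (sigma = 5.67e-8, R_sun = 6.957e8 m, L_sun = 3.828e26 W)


R = 84.6 * 6.957e8 m = 5.885622e+10 m. L = 4*pi*R^2*sigma*T^4 = 4*pi*(5.885622e+10)^2 * 5.67e-8 * 3959^4 = 6.063448074e+29 W. L/L_sun = 6.063448074e+29 / 3.828e26 = 1583.9729

1583.9729 L_sun


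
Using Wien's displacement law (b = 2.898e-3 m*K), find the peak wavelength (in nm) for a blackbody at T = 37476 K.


lam_max = b / T = 2.898e-3 / 37476 = 7.733e-08 m = 77.3295 nm

77.3295 nm


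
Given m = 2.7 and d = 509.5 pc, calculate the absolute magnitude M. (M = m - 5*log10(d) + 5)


M = m - 5*log10(d) + 5 = 2.7 - 5*log10(509.5) + 5 = -5.8357

-5.8357


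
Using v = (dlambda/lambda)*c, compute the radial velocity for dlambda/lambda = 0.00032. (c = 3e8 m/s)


v = (dlambda/lambda) * c = 0.00032 * 3e8 = 96000.0

96000.0 m/s


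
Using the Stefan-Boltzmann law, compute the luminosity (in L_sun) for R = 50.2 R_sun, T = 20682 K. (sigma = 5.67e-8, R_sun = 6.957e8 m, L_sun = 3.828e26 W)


R = 50.2 * 6.957e8 m = 3.492414e+10 m. L = 4*pi*R^2*sigma*T^4 = 4*pi*(3.492414e+10)^2 * 5.67e-8 * 20682^4 = 1.590063612e+32 W. L/L_sun = 1.590063612e+32 / 3.828e26 = 415377.1192

415377.1192 L_sun


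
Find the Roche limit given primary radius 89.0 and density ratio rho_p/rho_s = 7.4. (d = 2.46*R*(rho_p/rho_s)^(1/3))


d_Roche = 2.46 * 89.0 * 7.4^(1/3) = 426.6473

426.6473


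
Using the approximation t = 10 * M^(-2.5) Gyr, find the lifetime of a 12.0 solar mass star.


t = 10 * M^(-2.5) = 10 * 12.0^(-2.5) = 0.02

0.02 Gyr


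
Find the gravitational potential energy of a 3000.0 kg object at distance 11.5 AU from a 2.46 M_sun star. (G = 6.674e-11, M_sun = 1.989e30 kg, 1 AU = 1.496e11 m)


M = 2.46 * 1.989e30 kg = 4.89294e+30 kg; r = 11.5 AU * 1.496e11 m/AU = 1.7204e+12 m. U = -GM*m/r = -(6.674e-11 * 4.89294e+30 * 3000.0) / 1.7204e+12 = -5.694e+11

-5.694e+11 J


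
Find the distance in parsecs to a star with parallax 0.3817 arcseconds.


d = 1/p = 1/0.3817 = 2.6199

2.6199 pc


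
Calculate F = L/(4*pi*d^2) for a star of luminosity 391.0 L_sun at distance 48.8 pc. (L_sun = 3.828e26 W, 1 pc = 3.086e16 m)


F = L / (4*pi*d^2) = 1.497e+29 / (4*pi*(1.506e+18)^2) = 5.252e-09

5.252e-09 W/m^2


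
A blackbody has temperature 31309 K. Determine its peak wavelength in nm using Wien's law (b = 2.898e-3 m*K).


lam_max = b / T = 2.898e-3 / 31309 = 9.256e-08 m = 92.5612 nm

92.5612 nm


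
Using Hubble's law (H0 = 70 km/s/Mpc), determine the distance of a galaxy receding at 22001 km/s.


d = v / H0 = 22001 / 70 = 314.3

314.3 Mpc


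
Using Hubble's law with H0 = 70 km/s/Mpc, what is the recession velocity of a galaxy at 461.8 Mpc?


v = H0 * d = 70 * 461.8 = 32326.0

32326.0 km/s


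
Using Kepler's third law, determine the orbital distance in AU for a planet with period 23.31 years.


a = P^(2/3) = 23.31^(2/3) = 8.1601

8.1601 AU


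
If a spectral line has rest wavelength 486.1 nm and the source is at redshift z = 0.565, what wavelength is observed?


lam_obs = lam_emit * (1 + z) = 486.1 * (1 + 0.565) = 760.7465

760.7465 nm


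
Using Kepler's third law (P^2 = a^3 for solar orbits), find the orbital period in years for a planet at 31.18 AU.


P = a^(3/2) = 31.18^1.5 = 174.1062

174.1062 years


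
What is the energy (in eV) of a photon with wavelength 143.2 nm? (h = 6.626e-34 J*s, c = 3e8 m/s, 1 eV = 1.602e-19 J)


E = hc/lambda = 6.626e-34 * 3e8 / 1.432e-07 = 1.388e-18 J = 8.665 eV

8.665 eV


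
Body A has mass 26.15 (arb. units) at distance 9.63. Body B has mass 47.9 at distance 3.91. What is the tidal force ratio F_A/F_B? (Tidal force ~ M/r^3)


Ratio = (M1/r1^3) / (M2/r2^3) = (26.15/9.63^3) / (47.9/3.91^3) = 0.0365

0.0365


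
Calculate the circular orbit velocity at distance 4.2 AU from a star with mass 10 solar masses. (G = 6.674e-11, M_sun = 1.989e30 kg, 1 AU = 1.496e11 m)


v = sqrt(GM/r) = sqrt(6.674e-11 * 1.989e+31 / 6.283e+11) = 45964.2365

45964.2365 m/s


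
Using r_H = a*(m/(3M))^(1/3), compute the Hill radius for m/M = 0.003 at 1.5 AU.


r_H = a * (m/3M)^(1/3) = 1.5 * (0.003/3)^(1/3) = 0.15

0.15 AU


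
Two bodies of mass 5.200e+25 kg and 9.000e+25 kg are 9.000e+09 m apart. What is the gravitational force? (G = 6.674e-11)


F = G*m1*m2/r^2 = 6.674e-11 * 5.200e+25 * 9.000e+25 / (9.000e+09)^2 = 6.674e-11 * 4.680e+51 / 8.100e+19 = 3.856e+21

3.856e+21 N


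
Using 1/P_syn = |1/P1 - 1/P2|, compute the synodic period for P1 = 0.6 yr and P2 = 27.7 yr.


1/P_syn = |1/P1 - 1/P2| = |1/0.6 - 1/27.7| => P_syn = 0.6133

0.6133 years


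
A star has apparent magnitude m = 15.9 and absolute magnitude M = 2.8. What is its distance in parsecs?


d = 10^((m - M + 5)/5) = 10^((15.9 - 2.8 + 5)/5) = 4168.6938

4168.6938 pc


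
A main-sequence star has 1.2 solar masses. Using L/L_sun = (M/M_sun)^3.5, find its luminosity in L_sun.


L/L_sun = (M/M_sun)^3.5 = 1.2^3.5 = 1.8929

1.8929 L_sun


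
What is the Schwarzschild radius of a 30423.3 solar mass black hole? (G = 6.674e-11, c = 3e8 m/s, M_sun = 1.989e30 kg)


M = 30423.3 * 1.989e30 kg = 6.05119437e+34 kg. rs = 2GM/c^2 = 2 * 6.674e-11 * 6.05119437e+34 / (3e8)^2 = 8.975e+07

8.975e+07 m


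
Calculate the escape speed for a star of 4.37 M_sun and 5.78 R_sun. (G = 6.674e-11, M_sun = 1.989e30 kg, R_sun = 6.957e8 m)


M = 4.37 * 1.989e30 kg = 8.69193e+30 kg; R = 5.78 * 6.957e8 m = 4.021146e+09 m. v_esc = sqrt(2GM/R) = sqrt(2 * 6.674e-11 * 8.69193e+30 / 4.021146e+09) = 537144.6916

537144.6916 m/s


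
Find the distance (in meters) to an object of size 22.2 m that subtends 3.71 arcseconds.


D = size / theta_rad, theta_rad = 3.71 * pi/(180*3600) = 1.799e-05, D = 1.234e+06

1.234e+06 m


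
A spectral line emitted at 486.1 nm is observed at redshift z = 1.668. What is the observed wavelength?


lam_obs = lam_emit * (1 + z) = 486.1 * (1 + 1.668) = 1296.9148

1296.9148 nm


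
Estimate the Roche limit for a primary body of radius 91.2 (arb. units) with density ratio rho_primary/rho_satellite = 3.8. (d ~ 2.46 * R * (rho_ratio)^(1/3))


d_Roche = 2.46 * 91.2 * 3.8^(1/3) = 350.0992

350.0992


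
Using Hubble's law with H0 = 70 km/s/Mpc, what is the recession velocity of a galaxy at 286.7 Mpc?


v = H0 * d = 70 * 286.7 = 20069.0

20069.0 km/s


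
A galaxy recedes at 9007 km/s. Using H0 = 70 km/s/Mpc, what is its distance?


d = v / H0 = 9007 / 70 = 128.6714

128.6714 Mpc


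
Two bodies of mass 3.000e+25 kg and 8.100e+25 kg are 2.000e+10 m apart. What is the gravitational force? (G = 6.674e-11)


F = G*m1*m2/r^2 = 6.674e-11 * 3.000e+25 * 8.100e+25 / (2.000e+10)^2 = 6.674e-11 * 2.430e+51 / 4.000e+20 = 4.054e+20

4.054e+20 N


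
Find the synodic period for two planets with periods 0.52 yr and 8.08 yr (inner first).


1/P_syn = |1/P1 - 1/P2| = |1/0.52 - 1/8.08| => P_syn = 0.5558

0.5558 years


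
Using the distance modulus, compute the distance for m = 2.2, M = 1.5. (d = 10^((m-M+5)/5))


d = 10^((m - M + 5)/5) = 10^((2.2 - 1.5 + 5)/5) = 13.8038

13.8038 pc


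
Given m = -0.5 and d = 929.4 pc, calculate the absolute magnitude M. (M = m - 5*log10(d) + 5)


M = m - 5*log10(d) + 5 = -0.5 - 5*log10(929.4) + 5 = -10.341

-10.341


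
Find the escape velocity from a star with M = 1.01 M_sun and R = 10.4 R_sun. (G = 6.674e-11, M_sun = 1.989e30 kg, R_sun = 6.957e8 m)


M = 1.01 * 1.989e30 kg = 2.00889e+30 kg; R = 10.4 * 6.957e8 m = 7.23528e+09 m. v_esc = sqrt(2GM/R) = sqrt(2 * 6.674e-11 * 2.00889e+30 / 7.23528e+09) = 192512.3104

192512.3104 m/s


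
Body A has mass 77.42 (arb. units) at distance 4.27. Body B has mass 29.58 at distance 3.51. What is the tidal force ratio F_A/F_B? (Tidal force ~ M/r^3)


Ratio = (M1/r1^3) / (M2/r2^3) = (77.42/4.27^3) / (29.58/3.51^3) = 1.4538

1.4538


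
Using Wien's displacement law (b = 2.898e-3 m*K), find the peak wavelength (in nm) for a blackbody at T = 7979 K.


lam_max = b / T = 2.898e-3 / 7979 = 3.632e-07 m = 363.2034 nm

363.2034 nm


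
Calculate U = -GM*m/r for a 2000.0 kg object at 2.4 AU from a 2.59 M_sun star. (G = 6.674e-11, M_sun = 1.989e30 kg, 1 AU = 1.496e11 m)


M = 2.59 * 1.989e30 kg = 5.15151e+30 kg; r = 2.4 AU * 1.496e11 m/AU = 3.5904e+11 m. U = -GM*m/r = -(6.674e-11 * 5.15151e+30 * 2000.0) / 3.5904e+11 = -1.915e+12

-1.915e+12 J


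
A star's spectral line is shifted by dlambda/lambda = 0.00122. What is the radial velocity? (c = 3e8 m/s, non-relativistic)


v = (dlambda/lambda) * c = 0.00122 * 3e8 = 366000.0

366000.0 m/s


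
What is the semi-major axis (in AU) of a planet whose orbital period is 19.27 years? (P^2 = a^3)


a = P^(2/3) = 19.27^(2/3) = 7.1877

7.1877 AU


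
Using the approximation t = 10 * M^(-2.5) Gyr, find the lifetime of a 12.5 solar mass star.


t = 10 * M^(-2.5) = 10 * 12.5^(-2.5) = 0.0181

0.0181 Gyr


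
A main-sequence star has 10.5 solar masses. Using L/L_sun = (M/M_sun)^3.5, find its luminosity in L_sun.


L/L_sun = (M/M_sun)^3.5 = 10.5^3.5 = 3751.1337

3751.1337 L_sun


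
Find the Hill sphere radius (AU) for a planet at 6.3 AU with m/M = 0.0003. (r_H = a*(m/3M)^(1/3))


r_H = a * (m/3M)^(1/3) = 6.3 * (0.0003/3)^(1/3) = 0.2924

0.2924 AU


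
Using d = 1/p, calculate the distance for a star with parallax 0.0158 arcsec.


d = 1/p = 1/0.0158 = 63.2911

63.2911 pc


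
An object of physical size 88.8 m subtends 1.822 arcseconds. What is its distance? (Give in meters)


D = size / theta_rad, theta_rad = 1.822 * pi/(180*3600) = 8.833e-06, D = 1.005e+07

1.005e+07 m


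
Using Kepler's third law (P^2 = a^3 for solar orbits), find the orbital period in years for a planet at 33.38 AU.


P = a^(3/2) = 33.38^1.5 = 192.8544

192.8544 years


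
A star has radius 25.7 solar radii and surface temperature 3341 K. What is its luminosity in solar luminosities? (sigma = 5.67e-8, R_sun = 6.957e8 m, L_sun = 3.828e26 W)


R = 25.7 * 6.957e8 m = 1.787949e+10 m. L = 4*pi*R^2*sigma*T^4 = 4*pi*(1.787949e+10)^2 * 5.67e-8 * 3341^4 = 2.837978355e+28 W. L/L_sun = 2.837978355e+28 / 3.828e26 = 74.1374

74.1374 L_sun


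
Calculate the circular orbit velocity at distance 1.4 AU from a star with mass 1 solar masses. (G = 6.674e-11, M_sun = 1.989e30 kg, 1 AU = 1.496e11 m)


v = sqrt(GM/r) = sqrt(6.674e-11 * 1.989e+30 / 2.094e+11) = 25175.6492

25175.6492 m/s


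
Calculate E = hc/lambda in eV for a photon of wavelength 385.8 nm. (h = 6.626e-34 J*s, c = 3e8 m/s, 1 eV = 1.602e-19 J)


E = hc/lambda = 6.626e-34 * 3e8 / 3.858e-07 = 5.152e-19 J = 3.2162 eV

3.2162 eV


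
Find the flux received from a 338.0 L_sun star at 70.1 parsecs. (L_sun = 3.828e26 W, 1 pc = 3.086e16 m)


F = L / (4*pi*d^2) = 1.294e+29 / (4*pi*(2.163e+18)^2) = 2.200e-09

2.200e-09 W/m^2


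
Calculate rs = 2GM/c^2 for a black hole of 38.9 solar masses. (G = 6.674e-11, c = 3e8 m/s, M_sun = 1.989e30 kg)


M = 38.9 * 1.989e30 kg = 7.73721e+31 kg. rs = 2GM/c^2 = 2 * 6.674e-11 * 7.73721e+31 / (3e8)^2 = 114751.4212

114751.4212 m


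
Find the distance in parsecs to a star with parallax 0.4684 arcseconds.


d = 1/p = 1/0.4684 = 2.1349

2.1349 pc


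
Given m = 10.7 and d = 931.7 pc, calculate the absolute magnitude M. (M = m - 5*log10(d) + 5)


M = m - 5*log10(d) + 5 = 10.7 - 5*log10(931.7) + 5 = 0.8536

0.8536


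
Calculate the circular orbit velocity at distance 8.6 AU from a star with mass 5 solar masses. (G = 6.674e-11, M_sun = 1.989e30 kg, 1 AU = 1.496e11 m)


v = sqrt(GM/r) = sqrt(6.674e-11 * 9.945e+30 / 1.287e+12) = 22713.3123

22713.3123 m/s


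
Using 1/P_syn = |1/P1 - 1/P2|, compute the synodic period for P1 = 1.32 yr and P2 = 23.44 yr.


1/P_syn = |1/P1 - 1/P2| = |1/1.32 - 1/23.44| => P_syn = 1.3988

1.3988 years


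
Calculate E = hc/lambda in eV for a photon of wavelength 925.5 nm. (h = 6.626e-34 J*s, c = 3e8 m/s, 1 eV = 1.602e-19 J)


E = hc/lambda = 6.626e-34 * 3e8 / 9.255e-07 = 2.148e-19 J = 1.3407 eV

1.3407 eV


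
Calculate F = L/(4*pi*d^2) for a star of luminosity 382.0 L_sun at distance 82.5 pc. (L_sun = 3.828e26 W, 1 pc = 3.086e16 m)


F = L / (4*pi*d^2) = 1.462e+29 / (4*pi*(2.546e+18)^2) = 1.795e-09

1.795e-09 W/m^2


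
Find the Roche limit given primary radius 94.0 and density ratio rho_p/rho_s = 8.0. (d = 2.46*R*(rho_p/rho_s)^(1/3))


d_Roche = 2.46 * 94.0 * 8.0^(1/3) = 462.48

462.48


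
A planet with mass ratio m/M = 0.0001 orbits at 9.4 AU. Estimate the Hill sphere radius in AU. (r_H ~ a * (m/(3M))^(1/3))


r_H = a * (m/3M)^(1/3) = 9.4 * (0.0001/3)^(1/3) = 0.3025

0.3025 AU


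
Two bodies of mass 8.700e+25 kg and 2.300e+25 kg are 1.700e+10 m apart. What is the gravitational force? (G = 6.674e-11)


F = G*m1*m2/r^2 = 6.674e-11 * 8.700e+25 * 2.300e+25 / (1.700e+10)^2 = 6.674e-11 * 2.001e+51 / 2.890e+20 = 4.621e+20

4.621e+20 N


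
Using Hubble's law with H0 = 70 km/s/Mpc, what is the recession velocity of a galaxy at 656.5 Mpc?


v = H0 * d = 70 * 656.5 = 45955.0

45955.0 km/s


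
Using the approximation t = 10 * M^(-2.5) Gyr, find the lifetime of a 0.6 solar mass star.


t = 10 * M^(-2.5) = 10 * 0.6^(-2.5) = 35.861

35.861 Gyr


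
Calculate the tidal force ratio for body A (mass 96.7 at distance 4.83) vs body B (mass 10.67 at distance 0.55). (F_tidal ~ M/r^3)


Ratio = (M1/r1^3) / (M2/r2^3) = (96.7/4.83^3) / (10.67/0.55^3) = 0.0134

0.0134


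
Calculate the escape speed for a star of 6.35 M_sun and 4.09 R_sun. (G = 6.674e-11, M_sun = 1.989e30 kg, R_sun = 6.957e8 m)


M = 6.35 * 1.989e30 kg = 1.263015e+31 kg; R = 4.09 * 6.957e8 m = 2.845413e+09 m. v_esc = sqrt(2GM/R) = sqrt(2 * 6.674e-11 * 1.263015e+31 / 2.845413e+09) = 769732.276

769732.276 m/s


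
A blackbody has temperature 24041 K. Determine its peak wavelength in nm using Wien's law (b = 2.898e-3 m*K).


lam_max = b / T = 2.898e-3 / 24041 = 1.205e-07 m = 120.5441 nm

120.5441 nm


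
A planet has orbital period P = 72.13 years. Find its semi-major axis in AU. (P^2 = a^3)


a = P^(2/3) = 72.13^(2/3) = 17.3278

17.3278 AU


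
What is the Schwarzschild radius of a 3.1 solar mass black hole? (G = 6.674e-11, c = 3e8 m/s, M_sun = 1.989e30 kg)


M = 3.1 * 1.989e30 kg = 6.1659e+30 kg. rs = 2GM/c^2 = 2 * 6.674e-11 * 6.1659e+30 / (3e8)^2 = 9144.7148

9144.7148 m


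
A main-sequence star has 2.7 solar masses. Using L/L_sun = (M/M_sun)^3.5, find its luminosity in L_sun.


L/L_sun = (M/M_sun)^3.5 = 2.7^3.5 = 32.3425

32.3425 L_sun


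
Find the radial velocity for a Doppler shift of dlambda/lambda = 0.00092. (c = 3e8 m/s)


v = (dlambda/lambda) * c = 0.00092 * 3e8 = 276000.0

276000.0 m/s


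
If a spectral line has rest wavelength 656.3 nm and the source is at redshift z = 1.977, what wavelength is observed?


lam_obs = lam_emit * (1 + z) = 656.3 * (1 + 1.977) = 1953.8051

1953.8051 nm


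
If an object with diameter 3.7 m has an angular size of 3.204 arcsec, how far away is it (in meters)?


D = size / theta_rad, theta_rad = 3.204 * pi/(180*3600) = 1.553e-05, D = 238195.9373

238195.9373 m


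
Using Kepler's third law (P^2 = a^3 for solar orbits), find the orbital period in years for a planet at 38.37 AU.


P = a^(3/2) = 38.37^1.5 = 237.6773

237.6773 years


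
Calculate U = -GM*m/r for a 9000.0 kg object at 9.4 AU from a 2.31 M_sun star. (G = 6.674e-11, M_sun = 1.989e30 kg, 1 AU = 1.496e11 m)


M = 2.31 * 1.989e30 kg = 4.59459e+30 kg; r = 9.4 AU * 1.496e11 m/AU = 1.40624e+12 m. U = -GM*m/r = -(6.674e-11 * 4.59459e+30 * 9000.0) / 1.40624e+12 = -1.963e+12

-1.963e+12 J


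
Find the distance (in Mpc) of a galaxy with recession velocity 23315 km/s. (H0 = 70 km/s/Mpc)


d = v / H0 = 23315 / 70 = 333.0714

333.0714 Mpc


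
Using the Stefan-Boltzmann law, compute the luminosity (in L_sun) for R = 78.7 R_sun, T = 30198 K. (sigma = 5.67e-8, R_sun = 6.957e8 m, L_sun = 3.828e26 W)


R = 78.7 * 6.957e8 m = 5.475159e+10 m. L = 4*pi*R^2*sigma*T^4 = 4*pi*(5.475159e+10)^2 * 5.67e-8 * 30198^4 = 1.776229659e+33 W. L/L_sun = 1.776229659e+33 / 3.828e26 = 4.640e+06

4.640e+06 L_sun


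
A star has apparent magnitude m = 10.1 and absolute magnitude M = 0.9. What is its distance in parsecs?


d = 10^((m - M + 5)/5) = 10^((10.1 - 0.9 + 5)/5) = 691.831

691.831 pc


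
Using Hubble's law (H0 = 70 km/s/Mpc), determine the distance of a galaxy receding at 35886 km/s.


d = v / H0 = 35886 / 70 = 512.6571

512.6571 Mpc


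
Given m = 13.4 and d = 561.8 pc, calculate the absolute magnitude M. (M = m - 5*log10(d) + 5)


M = m - 5*log10(d) + 5 = 13.4 - 5*log10(561.8) + 5 = 4.6521

4.6521


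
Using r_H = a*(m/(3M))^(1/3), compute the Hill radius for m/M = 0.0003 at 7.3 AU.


r_H = a * (m/3M)^(1/3) = 7.3 * (0.0003/3)^(1/3) = 0.3388

0.3388 AU


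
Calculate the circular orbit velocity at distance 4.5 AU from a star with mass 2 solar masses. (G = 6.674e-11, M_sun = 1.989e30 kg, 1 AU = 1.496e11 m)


v = sqrt(GM/r) = sqrt(6.674e-11 * 3.978e+30 / 6.732e+11) = 19858.8199

19858.8199 m/s


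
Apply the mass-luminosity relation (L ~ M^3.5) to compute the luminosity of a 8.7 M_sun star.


L/L_sun = (M/M_sun)^3.5 = 8.7^3.5 = 1942.3048

1942.3048 L_sun


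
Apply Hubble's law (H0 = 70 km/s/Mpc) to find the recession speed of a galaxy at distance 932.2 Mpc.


v = H0 * d = 70 * 932.2 = 65254.0

65254.0 km/s


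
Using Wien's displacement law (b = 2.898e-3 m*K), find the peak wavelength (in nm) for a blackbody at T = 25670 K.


lam_max = b / T = 2.898e-3 / 25670 = 1.129e-07 m = 112.8944 nm

112.8944 nm


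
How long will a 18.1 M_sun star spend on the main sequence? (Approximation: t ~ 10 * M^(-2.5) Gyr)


t = 10 * M^(-2.5) = 10 * 18.1^(-2.5) = 0.0072

0.0072 Gyr


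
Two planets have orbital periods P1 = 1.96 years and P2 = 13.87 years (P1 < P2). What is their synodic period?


1/P_syn = |1/P1 - 1/P2| = |1/1.96 - 1/13.87| => P_syn = 2.2826

2.2826 years


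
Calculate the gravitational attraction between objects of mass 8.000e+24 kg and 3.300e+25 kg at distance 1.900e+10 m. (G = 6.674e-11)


F = G*m1*m2/r^2 = 6.674e-11 * 8.000e+24 * 3.300e+25 / (1.900e+10)^2 = 6.674e-11 * 2.640e+50 / 3.610e+20 = 4.881e+19

4.881e+19 N


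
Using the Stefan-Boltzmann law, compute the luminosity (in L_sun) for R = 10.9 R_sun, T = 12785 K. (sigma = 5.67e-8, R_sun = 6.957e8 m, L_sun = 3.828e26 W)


R = 10.9 * 6.957e8 m = 7.58313e+09 m. L = 4*pi*R^2*sigma*T^4 = 4*pi*(7.58313e+09)^2 * 5.67e-8 * 12785^4 = 1.094694295e+30 W. L/L_sun = 1.094694295e+30 / 3.828e26 = 2859.703

2859.703 L_sun


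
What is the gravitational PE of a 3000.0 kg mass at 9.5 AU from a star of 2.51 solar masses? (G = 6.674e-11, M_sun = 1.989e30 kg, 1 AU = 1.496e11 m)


M = 2.51 * 1.989e30 kg = 4.99239e+30 kg; r = 9.5 AU * 1.496e11 m/AU = 1.4212e+12 m. U = -GM*m/r = -(6.674e-11 * 4.99239e+30 * 3000.0) / 1.4212e+12 = -7.033e+11

-7.033e+11 J


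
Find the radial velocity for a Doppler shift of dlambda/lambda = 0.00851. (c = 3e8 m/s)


v = (dlambda/lambda) * c = 0.00851 * 3e8 = 2.553e+06

2.553e+06 m/s


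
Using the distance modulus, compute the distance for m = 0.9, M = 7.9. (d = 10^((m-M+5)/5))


d = 10^((m - M + 5)/5) = 10^((0.9 - 7.9 + 5)/5) = 0.3981

0.3981 pc


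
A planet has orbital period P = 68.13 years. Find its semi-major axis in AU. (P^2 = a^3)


a = P^(2/3) = 68.13^(2/3) = 16.6811

16.6811 AU


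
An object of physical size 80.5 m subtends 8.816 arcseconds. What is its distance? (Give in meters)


D = size / theta_rad, theta_rad = 8.816 * pi/(180*3600) = 4.274e-05, D = 1.883e+06

1.883e+06 m


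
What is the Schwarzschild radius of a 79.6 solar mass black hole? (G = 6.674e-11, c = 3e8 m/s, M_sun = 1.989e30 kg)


M = 79.6 * 1.989e30 kg = 1.583244e+32 kg. rs = 2GM/c^2 = 2 * 6.674e-11 * 1.583244e+32 / (3e8)^2 = 234812.6768

234812.6768 m


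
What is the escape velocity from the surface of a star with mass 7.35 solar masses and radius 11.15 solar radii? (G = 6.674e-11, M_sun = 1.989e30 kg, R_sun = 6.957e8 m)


M = 7.35 * 1.989e30 kg = 1.461915e+31 kg; R = 11.15 * 6.957e8 m = 7.757055e+09 m. v_esc = sqrt(2GM/R) = sqrt(2 * 6.674e-11 * 1.461915e+31 / 7.757055e+09) = 501557.4951

501557.4951 m/s


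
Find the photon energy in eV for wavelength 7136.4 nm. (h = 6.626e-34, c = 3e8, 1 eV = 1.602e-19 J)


E = hc/lambda = 6.626e-34 * 3e8 / 7.136e-06 = 2.785e-20 J = 0.1739 eV

0.1739 eV


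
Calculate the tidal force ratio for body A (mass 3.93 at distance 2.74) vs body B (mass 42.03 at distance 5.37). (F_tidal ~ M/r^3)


Ratio = (M1/r1^3) / (M2/r2^3) = (3.93/2.74^3) / (42.03/5.37^3) = 0.7039

0.7039


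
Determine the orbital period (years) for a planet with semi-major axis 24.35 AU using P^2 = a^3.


P = a^(3/2) = 24.35^1.5 = 120.1568

120.1568 years


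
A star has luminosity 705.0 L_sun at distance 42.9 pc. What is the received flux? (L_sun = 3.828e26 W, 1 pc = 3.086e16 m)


F = L / (4*pi*d^2) = 2.699e+29 / (4*pi*(1.324e+18)^2) = 1.225e-08

1.225e-08 W/m^2


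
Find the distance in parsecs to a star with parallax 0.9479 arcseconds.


d = 1/p = 1/0.9479 = 1.055

1.055 pc


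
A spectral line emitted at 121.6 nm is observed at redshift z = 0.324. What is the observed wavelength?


lam_obs = lam_emit * (1 + z) = 121.6 * (1 + 0.324) = 160.9984

160.9984 nm


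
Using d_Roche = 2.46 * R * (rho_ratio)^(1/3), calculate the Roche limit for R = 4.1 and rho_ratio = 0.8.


d_Roche = 2.46 * 4.1 * 0.8^(1/3) = 9.363

9.363


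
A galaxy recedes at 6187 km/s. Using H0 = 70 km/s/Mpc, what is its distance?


d = v / H0 = 6187 / 70 = 88.3857

88.3857 Mpc


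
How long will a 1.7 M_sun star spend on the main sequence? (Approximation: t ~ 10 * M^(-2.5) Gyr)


t = 10 * M^(-2.5) = 10 * 1.7^(-2.5) = 2.6539

2.6539 Gyr


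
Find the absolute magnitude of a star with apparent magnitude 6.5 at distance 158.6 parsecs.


M = m - 5*log10(d) + 5 = 6.5 - 5*log10(158.6) + 5 = 0.4985

0.4985


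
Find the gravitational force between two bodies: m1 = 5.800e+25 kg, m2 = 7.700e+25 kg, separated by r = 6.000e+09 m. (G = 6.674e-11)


F = G*m1*m2/r^2 = 6.674e-11 * 5.800e+25 * 7.700e+25 / (6.000e+09)^2 = 6.674e-11 * 4.466e+51 / 3.600e+19 = 8.279e+21

8.279e+21 N


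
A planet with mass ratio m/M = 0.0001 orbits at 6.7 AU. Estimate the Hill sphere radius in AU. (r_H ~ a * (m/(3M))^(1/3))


r_H = a * (m/3M)^(1/3) = 6.7 * (0.0001/3)^(1/3) = 0.2156

0.2156 AU


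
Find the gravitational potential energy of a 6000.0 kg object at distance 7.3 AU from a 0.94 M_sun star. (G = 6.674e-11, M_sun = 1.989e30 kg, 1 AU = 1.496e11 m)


M = 0.94 * 1.989e30 kg = 1.86966e+30 kg; r = 7.3 AU * 1.496e11 m/AU = 1.09208e+12 m. U = -GM*m/r = -(6.674e-11 * 1.86966e+30 * 6000.0) / 1.09208e+12 = -6.856e+11

-6.856e+11 J


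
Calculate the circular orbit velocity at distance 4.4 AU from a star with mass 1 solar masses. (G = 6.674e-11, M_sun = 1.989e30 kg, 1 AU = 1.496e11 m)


v = sqrt(GM/r) = sqrt(6.674e-11 * 1.989e+30 / 6.582e+11) = 14200.9814

14200.9814 m/s


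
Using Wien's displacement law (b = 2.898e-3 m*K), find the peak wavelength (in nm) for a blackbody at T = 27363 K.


lam_max = b / T = 2.898e-3 / 27363 = 1.059e-07 m = 105.9094 nm

105.9094 nm


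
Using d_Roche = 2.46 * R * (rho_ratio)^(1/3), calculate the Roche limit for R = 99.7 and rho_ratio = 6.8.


d_Roche = 2.46 * 99.7 * 6.8^(1/3) = 464.6578

464.6578


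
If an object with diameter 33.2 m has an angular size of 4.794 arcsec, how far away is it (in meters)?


D = size / theta_rad, theta_rad = 4.794 * pi/(180*3600) = 2.324e-05, D = 1.428e+06

1.428e+06 m


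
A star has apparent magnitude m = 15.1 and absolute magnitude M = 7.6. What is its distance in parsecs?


d = 10^((m - M + 5)/5) = 10^((15.1 - 7.6 + 5)/5) = 316.2278

316.2278 pc


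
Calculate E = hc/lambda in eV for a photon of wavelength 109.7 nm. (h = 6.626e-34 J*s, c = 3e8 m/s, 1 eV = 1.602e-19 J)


E = hc/lambda = 6.626e-34 * 3e8 / 1.097e-07 = 1.812e-18 J = 11.3111 eV

11.3111 eV


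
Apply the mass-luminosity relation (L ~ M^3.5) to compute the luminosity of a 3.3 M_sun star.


L/L_sun = (M/M_sun)^3.5 = 3.3^3.5 = 65.2828

65.2828 L_sun


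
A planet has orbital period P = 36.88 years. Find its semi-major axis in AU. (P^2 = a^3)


a = P^(2/3) = 36.88^(2/3) = 11.0797

11.0797 AU


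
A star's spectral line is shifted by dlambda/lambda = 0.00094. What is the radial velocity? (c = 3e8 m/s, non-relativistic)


v = (dlambda/lambda) * c = 0.00094 * 3e8 = 282000.0

282000.0 m/s


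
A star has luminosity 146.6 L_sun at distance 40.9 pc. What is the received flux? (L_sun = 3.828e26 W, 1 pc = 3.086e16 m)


F = L / (4*pi*d^2) = 5.612e+28 / (4*pi*(1.262e+18)^2) = 2.803e-09

2.803e-09 W/m^2


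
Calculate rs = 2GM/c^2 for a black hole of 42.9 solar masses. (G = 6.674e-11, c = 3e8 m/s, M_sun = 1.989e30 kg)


M = 42.9 * 1.989e30 kg = 8.53281e+31 kg. rs = 2GM/c^2 = 2 * 6.674e-11 * 8.53281e+31 / (3e8)^2 = 126551.0532

126551.0532 m


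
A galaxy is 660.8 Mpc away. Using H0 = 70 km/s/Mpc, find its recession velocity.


v = H0 * d = 70 * 660.8 = 46256.0

46256.0 km/s


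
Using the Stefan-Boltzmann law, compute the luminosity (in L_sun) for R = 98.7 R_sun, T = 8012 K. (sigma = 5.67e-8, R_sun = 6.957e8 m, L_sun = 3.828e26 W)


R = 98.7 * 6.957e8 m = 6.866559e+10 m. L = 4*pi*R^2*sigma*T^4 = 4*pi*(6.866559e+10)^2 * 5.67e-8 * 8012^4 = 1.384315232e+31 W. L/L_sun = 1.384315232e+31 / 3.828e26 = 36162.8848

36162.8848 L_sun


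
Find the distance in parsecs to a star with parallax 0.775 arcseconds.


d = 1/p = 1/0.775 = 1.2903

1.2903 pc


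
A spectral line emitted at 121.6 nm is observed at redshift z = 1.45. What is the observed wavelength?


lam_obs = lam_emit * (1 + z) = 121.6 * (1 + 1.45) = 297.92

297.92 nm


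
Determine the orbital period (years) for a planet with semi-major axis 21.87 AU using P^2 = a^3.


P = a^(3/2) = 21.87^1.5 = 102.2759

102.2759 years


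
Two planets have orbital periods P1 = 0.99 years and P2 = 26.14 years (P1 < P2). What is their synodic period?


1/P_syn = |1/P1 - 1/P2| = |1/0.99 - 1/26.14| => P_syn = 1.029

1.029 years


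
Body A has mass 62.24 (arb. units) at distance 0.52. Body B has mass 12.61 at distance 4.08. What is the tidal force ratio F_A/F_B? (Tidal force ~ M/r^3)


Ratio = (M1/r1^3) / (M2/r2^3) = (62.24/0.52^3) / (12.61/4.08^3) = 2384.1027

2384.1027


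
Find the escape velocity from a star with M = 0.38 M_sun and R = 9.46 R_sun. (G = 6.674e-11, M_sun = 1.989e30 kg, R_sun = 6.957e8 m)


M = 0.38 * 1.989e30 kg = 7.5582e+29 kg; R = 9.46 * 6.957e8 m = 6.581322e+09 m. v_esc = sqrt(2GM/R) = sqrt(2 * 6.674e-11 * 7.5582e+29 / 6.581322e+09) = 123811.4241

123811.4241 m/s


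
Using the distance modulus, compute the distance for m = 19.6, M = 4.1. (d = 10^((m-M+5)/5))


d = 10^((m - M + 5)/5) = 10^((19.6 - 4.1 + 5)/5) = 12589.2541

12589.2541 pc


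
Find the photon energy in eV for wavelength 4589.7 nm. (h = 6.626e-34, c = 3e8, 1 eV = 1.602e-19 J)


E = hc/lambda = 6.626e-34 * 3e8 / 4.590e-06 = 4.331e-20 J = 0.2703 eV

0.2703 eV


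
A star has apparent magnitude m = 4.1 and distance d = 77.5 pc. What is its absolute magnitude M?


M = m - 5*log10(d) + 5 = 4.1 - 5*log10(77.5) + 5 = -0.3465

-0.3465


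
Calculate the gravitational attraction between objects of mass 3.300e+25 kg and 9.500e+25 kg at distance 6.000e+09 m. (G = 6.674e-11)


F = G*m1*m2/r^2 = 6.674e-11 * 3.300e+25 * 9.500e+25 / (6.000e+09)^2 = 6.674e-11 * 3.135e+51 / 3.600e+19 = 5.812e+21

5.812e+21 N


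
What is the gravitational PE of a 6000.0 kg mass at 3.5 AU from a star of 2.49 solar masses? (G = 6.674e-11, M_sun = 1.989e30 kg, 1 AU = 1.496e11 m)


M = 2.49 * 1.989e30 kg = 4.95261e+30 kg; r = 3.5 AU * 1.496e11 m/AU = 5.236e+11 m. U = -GM*m/r = -(6.674e-11 * 4.95261e+30 * 6000.0) / 5.236e+11 = -3.788e+12

-3.788e+12 J


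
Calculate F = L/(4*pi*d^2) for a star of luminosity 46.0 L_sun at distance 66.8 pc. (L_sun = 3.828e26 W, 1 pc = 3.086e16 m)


F = L / (4*pi*d^2) = 1.761e+28 / (4*pi*(2.061e+18)^2) = 3.297e-10

3.297e-10 W/m^2


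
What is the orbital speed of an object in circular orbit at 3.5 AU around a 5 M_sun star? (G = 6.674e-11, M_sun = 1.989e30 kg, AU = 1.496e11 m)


v = sqrt(GM/r) = sqrt(6.674e-11 * 9.945e+30 / 5.236e+11) = 35603.7445

35603.7445 m/s


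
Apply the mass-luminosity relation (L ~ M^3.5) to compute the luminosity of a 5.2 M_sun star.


L/L_sun = (M/M_sun)^3.5 = 5.2^3.5 = 320.6356

320.6356 L_sun


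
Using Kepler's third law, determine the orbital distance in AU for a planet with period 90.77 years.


a = P^(2/3) = 90.77^(2/3) = 20.1974

20.1974 AU


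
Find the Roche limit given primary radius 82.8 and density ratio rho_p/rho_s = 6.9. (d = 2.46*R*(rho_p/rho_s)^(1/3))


d_Roche = 2.46 * 82.8 * 6.9^(1/3) = 387.7768

387.7768


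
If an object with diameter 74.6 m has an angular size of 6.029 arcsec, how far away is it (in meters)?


D = size / theta_rad, theta_rad = 6.029 * pi/(180*3600) = 2.923e-05, D = 2.552e+06

2.552e+06 m


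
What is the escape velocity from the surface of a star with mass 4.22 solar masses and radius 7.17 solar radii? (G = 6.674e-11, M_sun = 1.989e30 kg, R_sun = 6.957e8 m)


M = 4.22 * 1.989e30 kg = 8.39358e+30 kg; R = 7.17 * 6.957e8 m = 4.988169e+09 m. v_esc = sqrt(2GM/R) = sqrt(2 * 6.674e-11 * 8.39358e+30 / 4.988169e+09) = 473926.6563

473926.6563 m/s


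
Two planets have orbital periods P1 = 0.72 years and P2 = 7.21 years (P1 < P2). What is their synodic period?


1/P_syn = |1/P1 - 1/P2| = |1/0.72 - 1/7.21| => P_syn = 0.7999

0.7999 years


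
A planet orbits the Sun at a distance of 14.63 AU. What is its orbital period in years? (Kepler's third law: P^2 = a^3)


P = a^(3/2) = 14.63^1.5 = 55.9586

55.9586 years


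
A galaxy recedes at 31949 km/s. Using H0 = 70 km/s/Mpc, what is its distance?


d = v / H0 = 31949 / 70 = 456.4143

456.4143 Mpc


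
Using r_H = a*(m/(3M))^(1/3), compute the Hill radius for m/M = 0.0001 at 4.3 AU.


r_H = a * (m/3M)^(1/3) = 4.3 * (0.0001/3)^(1/3) = 0.1384

0.1384 AU


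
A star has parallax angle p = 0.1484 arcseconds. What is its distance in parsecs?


d = 1/p = 1/0.1484 = 6.7385

6.7385 pc


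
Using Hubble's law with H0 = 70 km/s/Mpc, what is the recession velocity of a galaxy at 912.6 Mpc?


v = H0 * d = 70 * 912.6 = 63882.0

63882.0 km/s


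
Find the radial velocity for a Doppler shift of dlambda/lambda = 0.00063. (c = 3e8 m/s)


v = (dlambda/lambda) * c = 0.00063 * 3e8 = 189000.0

189000.0 m/s


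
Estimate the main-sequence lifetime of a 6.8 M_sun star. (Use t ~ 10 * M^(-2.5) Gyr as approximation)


t = 10 * M^(-2.5) = 10 * 6.8^(-2.5) = 0.0829

0.0829 Gyr


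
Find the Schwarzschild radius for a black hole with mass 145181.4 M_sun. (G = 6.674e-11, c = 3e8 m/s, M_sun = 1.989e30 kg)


M = 145181.4 * 1.989e30 kg = 2.887658046e+35 kg. rs = 2GM/c^2 = 2 * 6.674e-11 * 2.887658046e+35 / (3e8)^2 = 4.283e+08

4.283e+08 m


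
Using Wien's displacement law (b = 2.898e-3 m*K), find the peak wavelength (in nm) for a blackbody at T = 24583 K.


lam_max = b / T = 2.898e-3 / 24583 = 1.179e-07 m = 117.8863 nm

117.8863 nm


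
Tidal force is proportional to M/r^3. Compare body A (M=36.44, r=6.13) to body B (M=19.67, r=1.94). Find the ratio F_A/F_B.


Ratio = (M1/r1^3) / (M2/r2^3) = (36.44/6.13^3) / (19.67/1.94^3) = 0.0587

0.0587


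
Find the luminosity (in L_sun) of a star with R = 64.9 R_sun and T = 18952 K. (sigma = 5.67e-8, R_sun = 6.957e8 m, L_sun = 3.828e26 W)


R = 64.9 * 6.957e8 m = 4.515093e+10 m. L = 4*pi*R^2*sigma*T^4 = 4*pi*(4.515093e+10)^2 * 5.67e-8 * 18952^4 = 1.873900444e+32 W. L/L_sun = 1.873900444e+32 / 3.828e26 = 489524.6719

489524.6719 L_sun


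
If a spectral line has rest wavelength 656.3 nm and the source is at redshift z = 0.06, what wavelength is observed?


lam_obs = lam_emit * (1 + z) = 656.3 * (1 + 0.06) = 695.678

695.678 nm


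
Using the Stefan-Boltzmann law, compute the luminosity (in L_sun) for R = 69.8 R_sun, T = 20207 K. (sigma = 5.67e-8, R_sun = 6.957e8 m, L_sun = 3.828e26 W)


R = 69.8 * 6.957e8 m = 4.855986e+10 m. L = 4*pi*R^2*sigma*T^4 = 4*pi*(4.855986e+10)^2 * 5.67e-8 * 20207^4 = 2.8012711e+32 W. L/L_sun = 2.8012711e+32 / 3.828e26 = 731784.5088

731784.5088 L_sun


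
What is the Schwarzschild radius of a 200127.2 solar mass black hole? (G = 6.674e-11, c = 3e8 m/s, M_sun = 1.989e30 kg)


M = 200127.2 * 1.989e30 kg = 3.980530008e+35 kg. rs = 2GM/c^2 = 2 * 6.674e-11 * 3.980530008e+35 / (3e8)^2 = 5.904e+08

5.904e+08 m


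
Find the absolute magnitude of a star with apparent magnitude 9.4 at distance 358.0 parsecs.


M = m - 5*log10(d) + 5 = 9.4 - 5*log10(358.0) + 5 = 1.6306

1.6306


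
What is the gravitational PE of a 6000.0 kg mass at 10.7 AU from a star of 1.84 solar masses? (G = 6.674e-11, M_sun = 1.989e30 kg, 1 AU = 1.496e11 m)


M = 1.84 * 1.989e30 kg = 3.65976e+30 kg; r = 10.7 AU * 1.496e11 m/AU = 1.60072e+12 m. U = -GM*m/r = -(6.674e-11 * 3.65976e+30 * 6000.0) / 1.60072e+12 = -9.155e+11

-9.155e+11 J


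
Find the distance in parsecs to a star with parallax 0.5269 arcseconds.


d = 1/p = 1/0.5269 = 1.8979

1.8979 pc


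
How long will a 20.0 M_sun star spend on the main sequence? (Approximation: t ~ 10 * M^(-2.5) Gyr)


t = 10 * M^(-2.5) = 10 * 20.0^(-2.5) = 0.0056

0.0056 Gyr


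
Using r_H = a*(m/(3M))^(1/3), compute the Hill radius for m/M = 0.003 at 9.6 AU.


r_H = a * (m/3M)^(1/3) = 9.6 * (0.003/3)^(1/3) = 0.96

0.96 AU


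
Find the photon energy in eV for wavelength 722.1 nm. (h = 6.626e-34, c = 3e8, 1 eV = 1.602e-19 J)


E = hc/lambda = 6.626e-34 * 3e8 / 7.221e-07 = 2.753e-19 J = 1.7184 eV

1.7184 eV


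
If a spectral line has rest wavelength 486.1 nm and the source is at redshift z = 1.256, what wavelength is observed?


lam_obs = lam_emit * (1 + z) = 486.1 * (1 + 1.256) = 1096.6416

1096.6416 nm


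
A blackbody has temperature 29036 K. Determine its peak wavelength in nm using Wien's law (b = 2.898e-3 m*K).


lam_max = b / T = 2.898e-3 / 29036 = 9.981e-08 m = 99.8071 nm

99.8071 nm


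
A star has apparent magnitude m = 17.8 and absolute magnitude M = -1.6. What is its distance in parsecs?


d = 10^((m - M + 5)/5) = 10^((17.8 - -1.6 + 5)/5) = 75857.7575

75857.7575 pc


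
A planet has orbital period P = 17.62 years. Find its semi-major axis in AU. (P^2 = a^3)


a = P^(2/3) = 17.62^(2/3) = 6.7713

6.7713 AU


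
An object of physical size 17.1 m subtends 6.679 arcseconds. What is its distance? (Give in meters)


D = size / theta_rad, theta_rad = 6.679 * pi/(180*3600) = 3.238e-05, D = 528092.2573

528092.2573 m


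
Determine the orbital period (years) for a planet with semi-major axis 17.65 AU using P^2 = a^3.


P = a^(3/2) = 17.65^1.5 = 74.151

74.151 years


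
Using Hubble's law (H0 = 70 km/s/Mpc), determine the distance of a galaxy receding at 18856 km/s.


d = v / H0 = 18856 / 70 = 269.3714

269.3714 Mpc


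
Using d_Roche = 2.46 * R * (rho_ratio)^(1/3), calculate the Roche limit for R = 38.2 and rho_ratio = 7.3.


d_Roche = 2.46 * 38.2 * 7.3^(1/3) = 182.2942

182.2942


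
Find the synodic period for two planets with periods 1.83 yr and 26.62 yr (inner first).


1/P_syn = |1/P1 - 1/P2| = |1/1.83 - 1/26.62| => P_syn = 1.9651

1.9651 years


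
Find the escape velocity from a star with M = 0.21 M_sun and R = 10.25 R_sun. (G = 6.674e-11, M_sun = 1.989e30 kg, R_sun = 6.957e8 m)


M = 0.21 * 1.989e30 kg = 4.1769e+29 kg; R = 10.25 * 6.957e8 m = 7.130925e+09 m. v_esc = sqrt(2GM/R) = sqrt(2 * 6.674e-11 * 4.1769e+29 / 7.130925e+09) = 88422.3807

88422.3807 m/s


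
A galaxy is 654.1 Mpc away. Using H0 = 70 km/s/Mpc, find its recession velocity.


v = H0 * d = 70 * 654.1 = 45787.0

45787.0 km/s


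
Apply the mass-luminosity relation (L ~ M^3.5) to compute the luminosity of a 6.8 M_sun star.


L/L_sun = (M/M_sun)^3.5 = 6.8^3.5 = 819.9383

819.9383 L_sun
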